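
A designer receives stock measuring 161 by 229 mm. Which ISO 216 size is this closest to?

C5 (162 × 229 mm)

Aspect ratio 229/161 ≈ 1.422 — close to the ISO √2 ≈ 1.414.
In the C-series (envelope sizes, between A and B): C5 = 162 × 229 mm.
Off by 1 mm total — nearest standard size.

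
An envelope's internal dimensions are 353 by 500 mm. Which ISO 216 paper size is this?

Aspect ratio 500/353 ≈ 1.416 — close to the ISO √2 ≈ 1.414.
In the B-series (B0 = 1000 × 1414 mm): B3 = 353 × 500 mm.

B3 (353 × 500 mm)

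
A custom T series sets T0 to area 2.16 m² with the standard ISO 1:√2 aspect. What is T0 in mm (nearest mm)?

Let the short side be w mm. Then w · w√2 = 2.16 m² = 2,160,000 mm².
w² = 2,160,000/√2, so w ≈ 1235.9 mm; long side = w√2 ≈ 1747.8 mm.

1236 × 1748 mm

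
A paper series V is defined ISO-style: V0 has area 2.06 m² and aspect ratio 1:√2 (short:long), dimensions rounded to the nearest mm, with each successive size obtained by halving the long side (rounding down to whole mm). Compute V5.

Let V0's short side be w mm. w · w√2 = 2.06 m² = 2,060,000 mm², so w ≈ 1206.9 mm and w√2 ≈ 1706.8 mm → V0 = 1207 × 1707 mm.
V1: ⌊1707/2⌋ × 1207 = 853 × 1207 mm
V2: ⌊1207/2⌋ × 853 = 603 × 853 mm
V3: ⌊853/2⌋ × 603 = 426 × 603 mm
V4: ⌊603/2⌋ × 426 = 301 × 426 mm
V5: ⌊426/2⌋ × 301 = 213 × 301 mm

213 × 301 mm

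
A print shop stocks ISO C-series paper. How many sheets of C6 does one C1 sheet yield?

32

Each ISO step halves the sheet: 1 × C1 → 2 × C2 → 4 × C3 → 8 × C4 → …
From C1 to C6 is 5 halving steps: 2^5 = 32.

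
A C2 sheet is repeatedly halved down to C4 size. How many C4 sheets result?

4

Each ISO step halves the sheet: 1 × C2 → 2 × C3 → 4 × C4
From C2 to C4 is 2 halving steps: 2^2 = 4.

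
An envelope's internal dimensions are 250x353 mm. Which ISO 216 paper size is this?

B4 (250 × 353 mm)

Aspect ratio 353/250 ≈ 1.412 — close to the ISO √2 ≈ 1.414.
In the B-series (B0 = 1000 × 1414 mm): B4 = 250 × 353 mm.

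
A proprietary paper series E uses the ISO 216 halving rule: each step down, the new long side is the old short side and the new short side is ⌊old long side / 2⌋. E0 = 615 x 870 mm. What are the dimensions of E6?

76 × 108 mm

E1: ⌊870/2⌋ × 615 = 435 × 615 mm
E2: ⌊615/2⌋ × 435 = 307 × 435 mm
E3: ⌊435/2⌋ × 307 = 217 × 307 mm
E4: ⌊307/2⌋ × 217 = 153 × 217 mm
E5: ⌊217/2⌋ × 153 = 108 × 153 mm
E6: ⌊153/2⌋ × 108 = 76 × 108 mm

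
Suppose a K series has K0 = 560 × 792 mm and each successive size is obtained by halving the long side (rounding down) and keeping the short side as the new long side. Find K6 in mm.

K1 = 396 × 560 mm (from K0 by 1 halving).
K2: ⌊560/2⌋ × 396 = 280 × 396 mm
K3: ⌊396/2⌋ × 280 = 198 × 280 mm
K4: ⌊280/2⌋ × 198 = 140 × 198 mm
K5: ⌊198/2⌋ × 140 = 99 × 140 mm
K6: ⌊140/2⌋ × 99 = 70 × 99 mm

70 × 99 mm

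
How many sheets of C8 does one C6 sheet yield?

C6 = 114 × 162 mm; C8 = 57 × 81 mm.
Each halving step doubles the count; 2 steps from C6 to C8.
2^2 = 4.

4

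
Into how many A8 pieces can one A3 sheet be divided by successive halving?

Each ISO step halves the sheet: 1 × A3 → 2 × A4 → 4 × A5 → 8 × A6 → …
From A3 to A8 is 5 halving steps: 2^5 = 32.

32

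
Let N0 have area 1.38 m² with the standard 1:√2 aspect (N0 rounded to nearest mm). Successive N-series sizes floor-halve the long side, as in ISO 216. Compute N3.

349 × 494 mm

Let N0's short side be w mm. w · w√2 = 1.38 m² = 1,380,000 mm², so w ≈ 987.8 mm and w√2 ≈ 1397.0 mm → N0 = 988 × 1397 mm.
N1: ⌊1397/2⌋ × 988 = 698 × 988 mm
N2: ⌊988/2⌋ × 698 = 494 × 698 mm
N3: ⌊698/2⌋ × 494 = 349 × 494 mm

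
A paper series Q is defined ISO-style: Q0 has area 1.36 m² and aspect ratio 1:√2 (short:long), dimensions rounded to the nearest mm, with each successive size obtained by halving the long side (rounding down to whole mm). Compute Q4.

Let Q0's short side be w mm. w · w√2 = 1.36 m² = 1,360,000 mm², so w ≈ 980.6 mm and w√2 ≈ 1386.8 mm → Q0 = 981 × 1387 mm.
Q1: ⌊1387/2⌋ × 981 = 693 × 981 mm
Q2: ⌊981/2⌋ × 693 = 490 × 693 mm
Q3: ⌊693/2⌋ × 490 = 346 × 490 mm
Q4: ⌊490/2⌋ × 346 = 245 × 346 mm

245 × 346 mm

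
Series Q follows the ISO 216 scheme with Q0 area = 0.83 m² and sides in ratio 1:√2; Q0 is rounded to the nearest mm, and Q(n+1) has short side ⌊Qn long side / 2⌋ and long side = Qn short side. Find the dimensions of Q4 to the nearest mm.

Let Q0's short side be w mm. w · w√2 = 0.83 m² = 830,000 mm², so w ≈ 766.1 mm and w√2 ≈ 1083.4 mm → Q0 = 766 × 1083 mm.
Q1: ⌊1083/2⌋ × 766 = 541 × 766 mm
Q2: ⌊766/2⌋ × 541 = 383 × 541 mm
Q3: ⌊541/2⌋ × 383 = 270 × 383 mm
Q4: ⌊383/2⌋ × 270 = 191 × 270 mm

191 × 270 mm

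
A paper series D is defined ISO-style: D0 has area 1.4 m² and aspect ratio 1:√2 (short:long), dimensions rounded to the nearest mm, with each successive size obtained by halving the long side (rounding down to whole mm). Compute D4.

Let D0's short side be w mm. w · w√2 = 1.4 m² = 1,400,000 mm², so w ≈ 995.0 mm and w√2 ≈ 1407.1 mm → D0 = 995 × 1407 mm.
D1: ⌊1407/2⌋ × 995 = 703 × 995 mm
D2: ⌊995/2⌋ × 703 = 497 × 703 mm
D3: ⌊703/2⌋ × 497 = 351 × 497 mm
D4: ⌊497/2⌋ × 351 = 248 × 351 mm

248 × 351 mm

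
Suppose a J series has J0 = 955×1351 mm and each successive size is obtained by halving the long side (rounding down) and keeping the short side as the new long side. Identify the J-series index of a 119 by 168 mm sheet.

J0: 955 × 1351 mm
J1: 675 × 955 mm
J2: 477 × 675 mm
J3: 337 × 477 mm
J4: 238 × 337 mm
J5: 168 × 238 mm
J6: 119 × 168 mm
J7: 84 × 119 mm
→ matches J6.

J6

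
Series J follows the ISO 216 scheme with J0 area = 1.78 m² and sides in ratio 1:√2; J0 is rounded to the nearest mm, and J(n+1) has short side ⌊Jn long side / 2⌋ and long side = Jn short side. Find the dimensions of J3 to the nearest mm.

Let J0's short side be w mm. w · w√2 = 1.78 m² = 1,780,000 mm², so w ≈ 1121.9 mm and w√2 ≈ 1586.6 mm → J0 = 1122 × 1587 mm.
J1: ⌊1587/2⌋ × 1122 = 793 × 1122 mm
J2: ⌊1122/2⌋ × 793 = 561 × 793 mm
J3: ⌊793/2⌋ × 561 = 396 × 561 mm

396 × 561 mm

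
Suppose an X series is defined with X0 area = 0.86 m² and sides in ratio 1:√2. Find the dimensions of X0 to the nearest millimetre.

Let the short side be w mm. Then w · w√2 = 0.86 m² = 860,000 mm².
w² = 860,000/√2, so w ≈ 779.8 mm; long side = w√2 ≈ 1102.8 mm.

780 × 1103 mm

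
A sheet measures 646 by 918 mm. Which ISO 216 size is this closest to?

C1 (648 × 917 mm)

Aspect ratio 918/646 ≈ 1.421 — close to the ISO √2 ≈ 1.414.
In the C-series (envelope sizes, between A and B): C1 = 648 × 917 mm.
Off by 3 mm total — nearest standard size.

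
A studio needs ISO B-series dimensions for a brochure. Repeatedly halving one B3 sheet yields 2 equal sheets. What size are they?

2 = 2^1, so 1 halving step.
B3 → B4 → … → B4 after 1 step.

B4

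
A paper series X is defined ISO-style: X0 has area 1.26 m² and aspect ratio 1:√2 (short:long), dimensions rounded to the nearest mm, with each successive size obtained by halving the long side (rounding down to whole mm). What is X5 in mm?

Let X0's short side be w mm. w · w√2 = 1.26 m² = 1,260,000 mm², so w ≈ 943.9 mm and w√2 ≈ 1334.9 mm → X0 = 944 × 1335 mm.
X1: ⌊1335/2⌋ × 944 = 667 × 944 mm
X2: ⌊944/2⌋ × 667 = 472 × 667 mm
X3: ⌊667/2⌋ × 472 = 333 × 472 mm
X4: ⌊472/2⌋ × 333 = 236 × 333 mm
X5: ⌊333/2⌋ × 236 = 166 × 236 mm

166 × 236 mm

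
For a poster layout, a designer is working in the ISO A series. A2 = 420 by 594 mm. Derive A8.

52 × 74 mm

A3: ⌊594/2⌋ × 420 = 297 × 420 mm
A4: ⌊420/2⌋ × 297 = 210 × 297 mm
A5: ⌊297/2⌋ × 210 = 148 × 210 mm
A6: ⌊210/2⌋ × 148 = 105 × 148 mm
A7: ⌊148/2⌋ × 105 = 74 × 105 mm
A8: ⌊105/2⌋ × 74 = 52 × 74 mm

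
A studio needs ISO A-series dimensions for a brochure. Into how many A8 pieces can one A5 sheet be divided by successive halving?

8

Each ISO step halves the sheet: 1 × A5 → 2 × A6 → 4 × A7 → 8 × A8
From A5 to A8 is 3 halving steps: 2^3 = 8.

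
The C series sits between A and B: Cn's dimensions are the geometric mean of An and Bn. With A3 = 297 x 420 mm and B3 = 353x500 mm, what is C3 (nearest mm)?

324 × 458 mm

Short side: √(297 · 353) = √104841 ≈ 323.8 → 324 mm
Long side: √(420 · 500) = √210000 ≈ 458.3 → 458 mm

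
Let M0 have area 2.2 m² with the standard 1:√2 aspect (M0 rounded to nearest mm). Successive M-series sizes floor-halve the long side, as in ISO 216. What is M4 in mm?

311 × 441 mm

Let M0's short side be w mm. w · w√2 = 2.2 m² = 2,200,000 mm², so w ≈ 1247.3 mm and w√2 ≈ 1763.9 mm → M0 = 1247 × 1764 mm.
M1: ⌊1764/2⌋ × 1247 = 882 × 1247 mm
M2: ⌊1247/2⌋ × 882 = 623 × 882 mm
M3: ⌊882/2⌋ × 623 = 441 × 623 mm
M4: ⌊623/2⌋ × 441 = 311 × 441 mm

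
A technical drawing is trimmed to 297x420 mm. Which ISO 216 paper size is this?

Aspect ratio 420/297 ≈ 1.414 — close to the ISO √2 ≈ 1.414.
In the A-series (A0 area = 1 m²): A3 = 297 × 420 mm.

A3 (297 × 420 mm)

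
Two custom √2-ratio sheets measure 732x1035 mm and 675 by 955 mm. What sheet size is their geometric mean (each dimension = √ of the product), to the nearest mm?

703 × 994 mm

Short side: √(732 · 675) = √494100 ≈ 702.9 → 703 mm
Long side: √(1035 · 955) = √988425 ≈ 994.2 → 994 mm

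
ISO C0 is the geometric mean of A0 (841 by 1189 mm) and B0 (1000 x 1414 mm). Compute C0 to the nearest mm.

917 × 1297 mm

Short: √(841 · 1000) = √841000 ≈ 917.1 mm.
Long: √(1189 · 1414) = √1681246 ≈ 1296.6 mm.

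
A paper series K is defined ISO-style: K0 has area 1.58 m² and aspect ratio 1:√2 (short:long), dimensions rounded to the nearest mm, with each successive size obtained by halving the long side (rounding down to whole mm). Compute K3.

373 × 528 mm

Let K0's short side be w mm. w · w√2 = 1.58 m² = 1,580,000 mm², so w ≈ 1057.0 mm and w√2 ≈ 1494.8 mm → K0 = 1057 × 1495 mm.
K1: ⌊1495/2⌋ × 1057 = 747 × 1057 mm
K2: ⌊1057/2⌋ × 747 = 528 × 747 mm
K3: ⌊747/2⌋ × 528 = 373 × 528 mm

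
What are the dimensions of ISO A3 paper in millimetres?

297 × 420 mm

A0 = 841 × 1189 mm (A0 has area 1 m², aspect 1:√2).
A1: ⌊1189/2⌋ × 841 = 594 × 841 mm
A2: ⌊841/2⌋ × 594 = 420 × 594 mm
A3: ⌊594/2⌋ × 420 = 297 × 420 mm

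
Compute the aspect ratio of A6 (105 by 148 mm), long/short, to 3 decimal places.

1.410

148 / 105 = 1.410
ISO 216 targets √2 ≈ 1.414; the -0.005 deviation is from mm rounding.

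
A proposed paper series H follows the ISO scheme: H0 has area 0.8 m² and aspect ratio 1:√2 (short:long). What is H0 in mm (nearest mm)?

Let the short side be w mm. Then w · w√2 = 0.8 m² = 800,000 mm².
w² = 800,000/√2, so w ≈ 752.1 mm; long side = w√2 ≈ 1063.7 mm.

752 × 1064 mm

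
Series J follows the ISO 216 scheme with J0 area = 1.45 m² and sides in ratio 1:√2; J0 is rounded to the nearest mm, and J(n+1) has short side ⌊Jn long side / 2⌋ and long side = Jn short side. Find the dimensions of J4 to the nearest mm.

253 × 358 mm

Let J0's short side be w mm. w · w√2 = 1.45 m² = 1,450,000 mm², so w ≈ 1012.6 mm and w√2 ≈ 1432.0 mm → J0 = 1013 × 1432 mm.
J1: ⌊1432/2⌋ × 1013 = 716 × 1013 mm
J2: ⌊1013/2⌋ × 716 = 506 × 716 mm
J3: ⌊716/2⌋ × 506 = 358 × 506 mm
J4: ⌊506/2⌋ × 358 = 253 × 358 mm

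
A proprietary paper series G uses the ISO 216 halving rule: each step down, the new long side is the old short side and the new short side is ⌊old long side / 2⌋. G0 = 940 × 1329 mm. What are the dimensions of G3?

G1: ⌊1329/2⌋ × 940 = 664 × 940 mm
G2: ⌊940/2⌋ × 664 = 470 × 664 mm
G3: ⌊664/2⌋ × 470 = 332 × 470 mm

332 × 470 mm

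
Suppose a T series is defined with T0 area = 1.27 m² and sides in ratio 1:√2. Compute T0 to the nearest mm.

Let the short side be w mm. Then w · w√2 = 1.27 m² = 1,270,000 mm².
w² = 1,270,000/√2, so w ≈ 947.6 mm; long side = w√2 ≈ 1340.2 mm.

948 × 1340 mm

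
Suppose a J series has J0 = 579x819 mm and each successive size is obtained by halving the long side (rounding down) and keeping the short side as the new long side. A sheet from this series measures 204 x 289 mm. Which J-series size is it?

J3

J0: 579 × 819 mm
J1: 409 × 579 mm
J2: 289 × 409 mm
J3: 204 × 289 mm
J4: 144 × 204 mm
→ matches J3.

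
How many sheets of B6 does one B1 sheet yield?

Each ISO step halves the sheet: 1 × B1 → 2 × B2 → 4 × B3 → 8 × B4 → …
From B1 to B6 is 5 halving steps: 2^5 = 32.

32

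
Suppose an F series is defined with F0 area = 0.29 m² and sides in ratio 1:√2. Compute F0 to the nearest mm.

453 × 640 mm

Let the short side be w mm. Then w · w√2 = 0.29 m² = 290,000 mm².
w² = 290,000/√2, so w ≈ 452.8 mm; long side = w√2 ≈ 640.4 mm.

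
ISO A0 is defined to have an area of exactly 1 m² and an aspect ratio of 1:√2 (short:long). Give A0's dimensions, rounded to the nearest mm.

841 × 1189 mm

Let the short side be w mm. Then the long side is w√2 and w · w√2 = 10⁶ mm².
w² = 10⁶/√2, so w = 1000 / 2^(1/4) ≈ 840.9 mm; long side = 1000 · 2^(1/4) ≈ 1189.2 mm.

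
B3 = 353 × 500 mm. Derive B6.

B4: ⌊500/2⌋ × 353 = 250 × 353 mm
B5: ⌊353/2⌋ × 250 = 176 × 250 mm
B6: ⌊250/2⌋ × 176 = 125 × 176 mm

125 × 176 mm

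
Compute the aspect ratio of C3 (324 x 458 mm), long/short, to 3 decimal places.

1.414

458 / 324 = 1.414
Matches √2 ≈ 1.414 — the ISO 216 defining ratio.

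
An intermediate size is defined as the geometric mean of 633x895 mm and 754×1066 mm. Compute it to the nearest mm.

Short side: √(633 · 754) = √477282 ≈ 690.9 → 691 mm
Long side: √(895 · 1066) = √954070 ≈ 976.8 → 977 mm

691 × 977 mm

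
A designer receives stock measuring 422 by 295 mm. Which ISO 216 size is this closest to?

A3 (297 × 420 mm)

Aspect ratio 422/295 ≈ 1.431 (ISO target is √2 ≈ 1.414).
In the A-series (A0 area = 1 m²): A3 = 297 × 420 mm.
Off by 4 mm total — nearest standard size.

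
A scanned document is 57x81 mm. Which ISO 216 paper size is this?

C8 (57 × 81 mm)

Aspect ratio 81/57 ≈ 1.421 — close to the ISO √2 ≈ 1.414.
In the C-series (envelope sizes, between A and B): C8 = 57 × 81 mm.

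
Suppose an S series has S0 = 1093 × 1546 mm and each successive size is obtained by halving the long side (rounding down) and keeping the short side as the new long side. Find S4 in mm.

S1: ⌊1546/2⌋ × 1093 = 773 × 1093 mm
S2: ⌊1093/2⌋ × 773 = 546 × 773 mm
S3: ⌊773/2⌋ × 546 = 386 × 546 mm
S4: ⌊546/2⌋ × 386 = 273 × 386 mm

273 × 386 mm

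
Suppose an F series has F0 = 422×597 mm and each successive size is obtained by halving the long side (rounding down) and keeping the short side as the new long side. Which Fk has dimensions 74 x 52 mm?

F0: 422 × 597 mm
F1: 298 × 422 mm
F2: 211 × 298 mm
F3: 149 × 211 mm
F4: 105 × 149 mm
F5: 74 × 105 mm
F6: 52 × 74 mm
F7: 37 × 52 mm
→ matches F6.

F6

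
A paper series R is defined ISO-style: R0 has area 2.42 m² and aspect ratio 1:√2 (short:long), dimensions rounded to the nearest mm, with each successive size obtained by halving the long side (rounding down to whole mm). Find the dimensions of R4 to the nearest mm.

327 × 462 mm

Let R0's short side be w mm. w · w√2 = 2.42 m² = 2,420,000 mm², so w ≈ 1308.1 mm and w√2 ≈ 1850.0 mm → R0 = 1308 × 1850 mm.
R1: ⌊1850/2⌋ × 1308 = 925 × 1308 mm
R2: ⌊1308/2⌋ × 925 = 654 × 925 mm
R3: ⌊925/2⌋ × 654 = 462 × 654 mm
R4: ⌊654/2⌋ × 462 = 327 × 462 mm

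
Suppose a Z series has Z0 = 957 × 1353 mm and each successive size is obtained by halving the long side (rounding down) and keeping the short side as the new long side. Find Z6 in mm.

119 × 169 mm

Z1 = 676 × 957 mm (from Z0 by 1 halving).
Z2: ⌊957/2⌋ × 676 = 478 × 676 mm
Z3: ⌊676/2⌋ × 478 = 338 × 478 mm
Z4: ⌊478/2⌋ × 338 = 239 × 338 mm
Z5: ⌊338/2⌋ × 239 = 169 × 239 mm
Z6: ⌊239/2⌋ × 169 = 119 × 169 mm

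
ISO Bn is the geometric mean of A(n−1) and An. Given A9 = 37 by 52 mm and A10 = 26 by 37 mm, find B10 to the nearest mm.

31 × 44 mm

Short side: √(37 · 26) = √962 ≈ 31.0 → 31 mm
Long side: √(52 · 37) = √1924 ≈ 43.9 → 44 mm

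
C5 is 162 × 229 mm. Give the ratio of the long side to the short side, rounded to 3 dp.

229 / 162 = 1.414
Matches √2 ≈ 1.414 — the ISO 216 defining ratio.

1.414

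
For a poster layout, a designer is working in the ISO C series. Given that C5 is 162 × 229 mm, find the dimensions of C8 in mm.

57 × 81 mm

C6: ⌊229/2⌋ × 162 = 114 × 162 mm
C7: ⌊162/2⌋ × 114 = 81 × 114 mm
C8: ⌊114/2⌋ × 81 = 57 × 81 mm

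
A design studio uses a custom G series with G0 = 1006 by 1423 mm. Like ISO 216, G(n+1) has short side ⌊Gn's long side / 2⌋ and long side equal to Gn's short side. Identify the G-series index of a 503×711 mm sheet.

G0: 1006 × 1423 mm
G1: 711 × 1006 mm
G2: 503 × 711 mm
G3: 355 × 503 mm
→ matches G2.

G2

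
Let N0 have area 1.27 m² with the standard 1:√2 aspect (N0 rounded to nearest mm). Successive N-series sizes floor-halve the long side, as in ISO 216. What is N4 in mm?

237 × 335 mm

Let N0's short side be w mm. w · w√2 = 1.27 m² = 1,270,000 mm², so w ≈ 947.6 mm and w√2 ≈ 1340.2 mm → N0 = 948 × 1340 mm.
N1: ⌊1340/2⌋ × 948 = 670 × 948 mm
N2: ⌊948/2⌋ × 670 = 474 × 670 mm
N3: ⌊670/2⌋ × 474 = 335 × 474 mm
N4: ⌊474/2⌋ × 335 = 237 × 335 mm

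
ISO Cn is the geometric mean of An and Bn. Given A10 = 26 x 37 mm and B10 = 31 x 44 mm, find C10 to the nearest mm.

28 × 40 mm

Short side: √(26 · 31) = √806 ≈ 28.4 → 28 mm
Long side: √(37 · 44) = √1628 ≈ 40.3 → 40 mm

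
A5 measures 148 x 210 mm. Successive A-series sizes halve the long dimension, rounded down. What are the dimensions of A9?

A6: ⌊210/2⌋ × 148 = 105 × 148 mm
A7: ⌊148/2⌋ × 105 = 74 × 105 mm
A8: ⌊105/2⌋ × 74 = 52 × 74 mm
A9: ⌊74/2⌋ × 52 = 37 × 52 mm

37 × 52 mm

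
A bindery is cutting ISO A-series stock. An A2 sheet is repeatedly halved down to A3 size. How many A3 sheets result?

Each ISO step halves the sheet: 1 × A2 → 2 × A3
From A2 to A3 is 1 halving step: 2^1 = 2.

2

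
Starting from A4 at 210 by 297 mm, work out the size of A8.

52 × 74 mm

A5: ⌊297/2⌋ × 210 = 148 × 210 mm
A6: ⌊210/2⌋ × 148 = 105 × 148 mm
A7: ⌊148/2⌋ × 105 = 74 × 105 mm
A8: ⌊105/2⌋ × 74 = 52 × 74 mm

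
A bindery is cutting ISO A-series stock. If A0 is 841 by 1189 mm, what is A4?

210 × 297 mm

A1: ⌊1189/2⌋ × 841 = 594 × 841 mm
A2: ⌊841/2⌋ × 594 = 420 × 594 mm
A3: ⌊594/2⌋ × 420 = 297 × 420 mm
A4: ⌊420/2⌋ × 297 = 210 × 297 mm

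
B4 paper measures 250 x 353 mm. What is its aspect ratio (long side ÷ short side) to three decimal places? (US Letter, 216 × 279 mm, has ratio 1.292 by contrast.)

353 / 250 = 1.412
ISO 216 targets √2 ≈ 1.414; the -0.002 deviation is from mm rounding.

1.412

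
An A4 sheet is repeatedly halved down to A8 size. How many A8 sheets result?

16

Each ISO step halves the sheet: 1 × A4 → 2 × A5 → 4 × A6 → 8 × A7 → …
From A4 to A8 is 4 halving steps: 2^4 = 16.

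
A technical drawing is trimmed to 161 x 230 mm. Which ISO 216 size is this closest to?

Aspect ratio 230/161 ≈ 1.429 — close to the ISO √2 ≈ 1.414.
In the C-series (envelope sizes, between A and B): C5 = 162 × 229 mm.
Off by 2 mm total — nearest standard size.

C5 (162 × 229 mm)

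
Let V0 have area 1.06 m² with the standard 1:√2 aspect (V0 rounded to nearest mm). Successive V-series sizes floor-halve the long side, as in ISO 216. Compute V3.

306 × 433 mm

Let V0's short side be w mm. w · w√2 = 1.06 m² = 1,060,000 mm², so w ≈ 865.8 mm and w√2 ≈ 1224.4 mm → V0 = 866 × 1224 mm.
V1: ⌊1224/2⌋ × 866 = 612 × 866 mm
V2: ⌊866/2⌋ × 612 = 433 × 612 mm
V3: ⌊612/2⌋ × 433 = 306 × 433 mm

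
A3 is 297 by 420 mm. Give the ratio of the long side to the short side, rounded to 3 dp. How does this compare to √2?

1.414

420 / 297 = 1.414
Matches √2 ≈ 1.414 — the ISO 216 defining ratio.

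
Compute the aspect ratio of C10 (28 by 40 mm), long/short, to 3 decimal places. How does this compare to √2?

1.429

40 / 28 = 1.429
ISO 216 targets √2 ≈ 1.414; the +0.014 deviation is from mm rounding.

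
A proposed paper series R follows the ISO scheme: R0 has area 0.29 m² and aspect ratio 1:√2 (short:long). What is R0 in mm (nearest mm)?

453 × 640 mm

Let the short side be w mm. Then w · w√2 = 0.29 m² = 290,000 mm².
w² = 290,000/√2, so w ≈ 452.8 mm; long side = w√2 ≈ 640.4 mm.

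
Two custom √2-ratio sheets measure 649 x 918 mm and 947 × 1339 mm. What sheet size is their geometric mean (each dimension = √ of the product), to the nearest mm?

Short side: √(649 · 947) = √614603 ≈ 784.0 → 784 mm
Long side: √(918 · 1339) = √1229202 ≈ 1108.7 → 1109 mm

784 × 1109 mm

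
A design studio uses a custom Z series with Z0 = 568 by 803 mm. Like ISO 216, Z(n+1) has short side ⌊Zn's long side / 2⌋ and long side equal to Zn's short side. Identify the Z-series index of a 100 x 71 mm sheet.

Z0: 568 × 803 mm
Z1: 401 × 568 mm
Z2: 284 × 401 mm
Z3: 200 × 284 mm
Z4: 142 × 200 mm
Z5: 100 × 142 mm
Z6: 71 × 100 mm
Z7: 50 × 71 mm
→ matches Z6.

Z6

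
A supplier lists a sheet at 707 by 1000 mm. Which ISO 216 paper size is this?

B1 (707 × 1000 mm)

Aspect ratio 1000/707 ≈ 1.414 — close to the ISO √2 ≈ 1.414.
In the B-series (B0 = 1000 × 1414 mm): B1 = 707 × 1000 mm.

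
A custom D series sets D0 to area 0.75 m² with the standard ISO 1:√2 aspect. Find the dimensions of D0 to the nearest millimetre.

728 × 1030 mm

Let the short side be w mm. Then w · w√2 = 0.75 m² = 750,000 mm².
w² = 750,000/√2, so w ≈ 728.2 mm; long side = w√2 ≈ 1029.9 mm.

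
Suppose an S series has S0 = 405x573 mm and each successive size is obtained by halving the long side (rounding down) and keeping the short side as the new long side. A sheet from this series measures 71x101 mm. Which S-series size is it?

S5

S0: 405 × 573 mm
S1: 286 × 405 mm
S2: 202 × 286 mm
S3: 143 × 202 mm
S4: 101 × 143 mm
S5: 71 × 101 mm
S6: 50 × 71 mm
→ matches S5.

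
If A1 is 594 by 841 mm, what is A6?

A2: ⌊841/2⌋ × 594 = 420 × 594 mm
A3: ⌊594/2⌋ × 420 = 297 × 420 mm
A4: ⌊420/2⌋ × 297 = 210 × 297 mm
A5: ⌊297/2⌋ × 210 = 148 × 210 mm
A6: ⌊210/2⌋ × 148 = 105 × 148 mm

105 × 148 mm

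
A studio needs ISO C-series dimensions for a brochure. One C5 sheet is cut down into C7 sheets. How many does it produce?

4

C5 = 162 × 229 mm; C7 = 81 × 114 mm.
Each halving step doubles the count; 2 steps from C5 to C7.
2^2 = 4.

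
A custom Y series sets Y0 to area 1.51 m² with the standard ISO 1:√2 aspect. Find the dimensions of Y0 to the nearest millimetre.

1033 × 1461 mm

Let the short side be w mm. Then w · w√2 = 1.51 m² = 1,510,000 mm².
w² = 1,510,000/√2, so w ≈ 1033.3 mm; long side = w√2 ≈ 1461.3 mm.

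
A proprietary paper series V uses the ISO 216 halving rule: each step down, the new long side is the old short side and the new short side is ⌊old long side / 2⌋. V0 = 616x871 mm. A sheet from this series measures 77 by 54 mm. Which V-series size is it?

V7

V0: 616 × 871 mm
V1: 435 × 616 mm
V2: 308 × 435 mm
V3: 217 × 308 mm
V4: 154 × 217 mm
V5: 108 × 154 mm
V6: 77 × 108 mm
V7: 54 × 77 mm
V8: 38 × 54 mm
→ matches V7.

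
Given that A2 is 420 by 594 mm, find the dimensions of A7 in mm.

74 × 105 mm

A3: ⌊594/2⌋ × 420 = 297 × 420 mm
A4: ⌊420/2⌋ × 297 = 210 × 297 mm
A5: ⌊297/2⌋ × 210 = 148 × 210 mm
A6: ⌊210/2⌋ × 148 = 105 × 148 mm
A7: ⌊148/2⌋ × 105 = 74 × 105 mm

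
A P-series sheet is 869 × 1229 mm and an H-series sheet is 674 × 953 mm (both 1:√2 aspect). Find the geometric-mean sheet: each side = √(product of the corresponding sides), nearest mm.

765 × 1082 mm

Short side: √(869 · 674) = √585706 ≈ 765.3 → 765 mm
Long side: √(1229 · 953) = √1171237 ≈ 1082.2 → 1082 mm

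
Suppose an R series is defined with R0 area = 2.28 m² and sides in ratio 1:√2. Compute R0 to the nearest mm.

Let the short side be w mm. Then w · w√2 = 2.28 m² = 2,280,000 mm².
w² = 2,280,000/√2, so w ≈ 1269.7 mm; long side = w√2 ≈ 1795.7 mm.

1270 × 1796 mm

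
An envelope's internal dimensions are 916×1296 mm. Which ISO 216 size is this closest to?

Aspect ratio 1296/916 ≈ 1.415 — close to the ISO √2 ≈ 1.414.
In the C-series (envelope sizes, between A and B): C0 = 917 × 1297 mm.
Off by 2 mm total — nearest standard size.

C0 (917 × 1297 mm)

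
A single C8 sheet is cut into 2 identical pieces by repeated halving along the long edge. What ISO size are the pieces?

2 = 2^1, so 1 halving step.
C8 → C9 → … → C9 after 1 step.

C9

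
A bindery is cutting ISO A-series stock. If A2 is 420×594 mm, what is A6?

A3: ⌊594/2⌋ × 420 = 297 × 420 mm
A4: ⌊420/2⌋ × 297 = 210 × 297 mm
A5: ⌊297/2⌋ × 210 = 148 × 210 mm
A6: ⌊210/2⌋ × 148 = 105 × 148 mm

105 × 148 mm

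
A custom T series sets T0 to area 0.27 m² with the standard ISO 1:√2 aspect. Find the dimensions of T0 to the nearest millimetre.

Let the short side be w mm. Then w · w√2 = 0.27 m² = 270,000 mm².
w² = 270,000/√2, so w ≈ 436.9 mm; long side = w√2 ≈ 617.9 mm.

437 × 618 mm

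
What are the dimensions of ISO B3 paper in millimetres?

B0 = 1000 × 1414 mm (B0 has a 1000 mm short side, aspect 1:√2).
B1: ⌊1414/2⌋ × 1000 = 707 × 1000 mm
B2: ⌊1000/2⌋ × 707 = 500 × 707 mm
B3: ⌊707/2⌋ × 500 = 353 × 500 mm

353 × 500 mm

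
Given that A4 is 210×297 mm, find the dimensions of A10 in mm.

A5: ⌊297/2⌋ × 210 = 148 × 210 mm
A6: ⌊210/2⌋ × 148 = 105 × 148 mm
A7: ⌊148/2⌋ × 105 = 74 × 105 mm
A8: ⌊105/2⌋ × 74 = 52 × 74 mm
A9: ⌊74/2⌋ × 52 = 37 × 52 mm
A10: ⌊52/2⌋ × 37 = 26 × 37 mm

26 × 37 mm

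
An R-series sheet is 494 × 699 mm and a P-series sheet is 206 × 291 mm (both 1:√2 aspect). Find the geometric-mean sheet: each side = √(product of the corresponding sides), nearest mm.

Short side: √(494 · 206) = √101764 ≈ 319.0 → 319 mm
Long side: √(699 · 291) = √203409 ≈ 451.0 → 451 mm

319 × 451 mm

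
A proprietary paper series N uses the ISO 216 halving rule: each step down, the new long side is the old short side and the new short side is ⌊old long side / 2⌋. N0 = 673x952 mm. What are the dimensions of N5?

119 × 168 mm

N1 = 476 × 673 mm (from N0 by 1 halving).
N2: ⌊673/2⌋ × 476 = 336 × 476 mm
N3: ⌊476/2⌋ × 336 = 238 × 336 mm
N4: ⌊336/2⌋ × 238 = 168 × 238 mm
N5: ⌊238/2⌋ × 168 = 119 × 168 mm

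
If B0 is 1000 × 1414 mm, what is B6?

B1: ⌊1414/2⌋ × 1000 = 707 × 1000 mm
B2: ⌊1000/2⌋ × 707 = 500 × 707 mm
B3: ⌊707/2⌋ × 500 = 353 × 500 mm
B4: ⌊500/2⌋ × 353 = 250 × 353 mm
B5: ⌊353/2⌋ × 250 = 176 × 250 mm
B6: ⌊250/2⌋ × 176 = 125 × 176 mm

125 × 176 mm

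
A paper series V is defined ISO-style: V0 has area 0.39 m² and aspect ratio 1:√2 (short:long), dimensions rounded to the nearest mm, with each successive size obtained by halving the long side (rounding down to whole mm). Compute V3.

185 × 262 mm

Let V0's short side be w mm. w · w√2 = 0.39 m² = 390,000 mm², so w ≈ 525.1 mm and w√2 ≈ 742.7 mm → V0 = 525 × 743 mm.
V1: ⌊743/2⌋ × 525 = 371 × 525 mm
V2: ⌊525/2⌋ × 371 = 262 × 371 mm
V3: ⌊371/2⌋ × 262 = 185 × 262 mm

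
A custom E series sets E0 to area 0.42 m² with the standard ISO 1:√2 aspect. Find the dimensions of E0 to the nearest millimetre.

Let the short side be w mm. Then w · w√2 = 0.42 m² = 420,000 mm².
w² = 420,000/√2, so w ≈ 545.0 mm; long side = w√2 ≈ 770.7 mm.

545 × 771 mm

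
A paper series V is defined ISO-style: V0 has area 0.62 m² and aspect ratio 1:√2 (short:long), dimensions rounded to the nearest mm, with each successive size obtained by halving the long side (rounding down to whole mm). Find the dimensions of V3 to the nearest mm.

234 × 331 mm

Let V0's short side be w mm. w · w√2 = 0.62 m² = 620,000 mm², so w ≈ 662.1 mm and w√2 ≈ 936.4 mm → V0 = 662 × 936 mm.
V1: ⌊936/2⌋ × 662 = 468 × 662 mm
V2: ⌊662/2⌋ × 468 = 331 × 468 mm
V3: ⌊468/2⌋ × 331 = 234 × 331 mm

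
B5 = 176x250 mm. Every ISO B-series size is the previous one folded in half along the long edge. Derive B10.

B6: ⌊250/2⌋ × 176 = 125 × 176 mm
B7: ⌊176/2⌋ × 125 = 88 × 125 mm
B8: ⌊125/2⌋ × 88 = 62 × 88 mm
B9: ⌊88/2⌋ × 62 = 44 × 62 mm
B10: ⌊62/2⌋ × 44 = 31 × 44 mm

31 × 44 mm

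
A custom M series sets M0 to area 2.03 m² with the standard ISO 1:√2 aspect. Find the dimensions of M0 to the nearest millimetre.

1198 × 1694 mm

Let the short side be w mm. Then w · w√2 = 2.03 m² = 2,030,000 mm².
w² = 2,030,000/√2, so w ≈ 1198.1 mm; long side = w√2 ≈ 1694.4 mm.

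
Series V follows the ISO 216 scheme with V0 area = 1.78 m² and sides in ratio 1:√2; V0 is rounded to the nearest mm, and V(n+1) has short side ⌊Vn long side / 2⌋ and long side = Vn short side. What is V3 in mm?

396 × 561 mm

Let V0's short side be w mm. w · w√2 = 1.78 m² = 1,780,000 mm², so w ≈ 1121.9 mm and w√2 ≈ 1586.6 mm → V0 = 1122 × 1587 mm.
V1: ⌊1587/2⌋ × 1122 = 793 × 1122 mm
V2: ⌊1122/2⌋ × 793 = 561 × 793 mm
V3: ⌊793/2⌋ × 561 = 396 × 561 mm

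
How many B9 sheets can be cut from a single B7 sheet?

B7 = 88 × 125 mm; B9 = 44 × 62 mm.
Each halving step doubles the count; 2 steps from B7 to B9.
2^2 = 4.

4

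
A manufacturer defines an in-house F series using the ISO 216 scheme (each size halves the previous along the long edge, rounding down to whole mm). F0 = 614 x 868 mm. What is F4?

153 × 217 mm

F1: ⌊868/2⌋ × 614 = 434 × 614 mm
F2: ⌊614/2⌋ × 434 = 307 × 434 mm
F3: ⌊434/2⌋ × 307 = 217 × 307 mm
F4: ⌊307/2⌋ × 217 = 153 × 217 mm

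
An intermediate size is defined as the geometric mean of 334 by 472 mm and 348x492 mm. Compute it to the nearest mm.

341 × 482 mm

Short side: √(334 · 348) = √116232 ≈ 340.9 → 341 mm
Long side: √(472 · 492) = √232224 ≈ 481.9 → 482 mm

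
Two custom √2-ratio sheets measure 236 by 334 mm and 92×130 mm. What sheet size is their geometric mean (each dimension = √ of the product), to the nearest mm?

147 × 208 mm

Short side: √(236 · 92) = √21712 ≈ 147.3 → 147 mm
Long side: √(334 · 130) = √43420 ≈ 208.4 → 208 mm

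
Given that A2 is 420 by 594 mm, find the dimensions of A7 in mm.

74 × 105 mm

A3: ⌊594/2⌋ × 420 = 297 × 420 mm
A4: ⌊420/2⌋ × 297 = 210 × 297 mm
A5: ⌊297/2⌋ × 210 = 148 × 210 mm
A6: ⌊210/2⌋ × 148 = 105 × 148 mm
A7: ⌊148/2⌋ × 105 = 74 × 105 mm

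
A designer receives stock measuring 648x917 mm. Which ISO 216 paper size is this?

C1 (648 × 917 mm)

Aspect ratio 917/648 ≈ 1.415 — close to the ISO √2 ≈ 1.414.
In the C-series (envelope sizes, between A and B): C1 = 648 × 917 mm.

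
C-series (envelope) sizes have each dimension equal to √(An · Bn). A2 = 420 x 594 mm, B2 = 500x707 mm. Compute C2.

Short side: √(420 · 500) = √210000 ≈ 458.3 → 458 mm
Long side: √(594 · 707) = √419958 ≈ 648.0 → 648 mm

458 × 648 mm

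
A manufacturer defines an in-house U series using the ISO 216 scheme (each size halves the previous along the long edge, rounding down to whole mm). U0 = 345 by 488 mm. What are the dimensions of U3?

122 × 172 mm

U1: ⌊488/2⌋ × 345 = 244 × 345 mm
U2: ⌊345/2⌋ × 244 = 172 × 244 mm
U3: ⌊244/2⌋ × 172 = 122 × 172 mm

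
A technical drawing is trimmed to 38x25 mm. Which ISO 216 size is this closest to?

A10 (26 × 37 mm)

Aspect ratio 38/25 ≈ 1.520 (ISO target is √2 ≈ 1.414).
In the A-series (A0 area = 1 m²): A10 = 26 × 37 mm.
Off by 2 mm total — nearest standard size.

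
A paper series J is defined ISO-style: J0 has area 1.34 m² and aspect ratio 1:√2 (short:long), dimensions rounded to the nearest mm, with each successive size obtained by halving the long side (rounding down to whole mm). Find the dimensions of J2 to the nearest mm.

486 × 688 mm

Let J0's short side be w mm. w · w√2 = 1.34 m² = 1,340,000 mm², so w ≈ 973.4 mm and w√2 ≈ 1376.6 mm → J0 = 973 × 1377 mm.
J1: ⌊1377/2⌋ × 973 = 688 × 973 mm
J2: ⌊973/2⌋ × 688 = 486 × 688 mm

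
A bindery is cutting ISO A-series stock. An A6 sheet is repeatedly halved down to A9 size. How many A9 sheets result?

Each ISO step halves the sheet: 1 × A6 → 2 × A7 → 4 × A8 → 8 × A9
From A6 to A9 is 3 halving steps: 2^3 = 8.

8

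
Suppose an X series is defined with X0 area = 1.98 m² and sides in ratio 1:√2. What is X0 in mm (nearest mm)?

Let the short side be w mm. Then w · w√2 = 1.98 m² = 1,980,000 mm².
w² = 1,980,000/√2, so w ≈ 1183.2 mm; long side = w√2 ≈ 1673.4 mm.

1183 × 1673 mm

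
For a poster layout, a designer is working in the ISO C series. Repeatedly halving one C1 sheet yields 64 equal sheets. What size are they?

64 = 2^6, so 6 halving steps.
C1 → C2 → … → C7 after 6 steps.

C7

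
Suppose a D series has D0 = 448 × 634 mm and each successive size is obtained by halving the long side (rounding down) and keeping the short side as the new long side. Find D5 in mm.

79 × 112 mm

D1: ⌊634/2⌋ × 448 = 317 × 448 mm
D2: ⌊448/2⌋ × 317 = 224 × 317 mm
D3: ⌊317/2⌋ × 224 = 158 × 224 mm
D4: ⌊224/2⌋ × 158 = 112 × 158 mm
D5: ⌊158/2⌋ × 112 = 79 × 112 mm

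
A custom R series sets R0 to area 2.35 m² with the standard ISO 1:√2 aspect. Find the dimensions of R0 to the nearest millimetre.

1289 × 1823 mm

Let the short side be w mm. Then w · w√2 = 2.35 m² = 2,350,000 mm².
w² = 2,350,000/√2, so w ≈ 1289.1 mm; long side = w√2 ≈ 1823.0 mm.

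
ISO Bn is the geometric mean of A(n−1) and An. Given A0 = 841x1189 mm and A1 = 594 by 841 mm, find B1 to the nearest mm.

707 × 1000 mm

Short side: √(841 · 594) = √499554 ≈ 706.8 → 707 mm
Long side: √(1189 · 841) = √999949 ≈ 1000.0 → 1000 mm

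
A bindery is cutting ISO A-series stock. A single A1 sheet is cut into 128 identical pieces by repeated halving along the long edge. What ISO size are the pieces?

128 = 2^7, so 7 halving steps.
A1 → A2 → … → A8 after 7 steps.

A8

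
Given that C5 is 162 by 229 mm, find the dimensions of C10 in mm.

28 × 40 mm

C6: ⌊229/2⌋ × 162 = 114 × 162 mm
C7: ⌊162/2⌋ × 114 = 81 × 114 mm
C8: ⌊114/2⌋ × 81 = 57 × 81 mm
C9: ⌊81/2⌋ × 57 = 40 × 57 mm
C10: ⌊57/2⌋ × 40 = 28 × 40 mm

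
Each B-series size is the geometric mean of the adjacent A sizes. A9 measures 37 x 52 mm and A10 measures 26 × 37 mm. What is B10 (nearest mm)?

Short side: √(37 · 26) = √962 ≈ 31.0 → 31 mm
Long side: √(52 · 37) = √1924 ≈ 43.9 → 44 mm

31 × 44 mm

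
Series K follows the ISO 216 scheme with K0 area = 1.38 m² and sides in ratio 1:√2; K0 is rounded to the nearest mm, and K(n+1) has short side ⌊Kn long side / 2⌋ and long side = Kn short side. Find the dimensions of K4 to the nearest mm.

Let K0's short side be w mm. w · w√2 = 1.38 m² = 1,380,000 mm², so w ≈ 987.8 mm and w√2 ≈ 1397.0 mm → K0 = 988 × 1397 mm.
K1: ⌊1397/2⌋ × 988 = 698 × 988 mm
K2: ⌊988/2⌋ × 698 = 494 × 698 mm
K3: ⌊698/2⌋ × 494 = 349 × 494 mm
K4: ⌊494/2⌋ × 349 = 247 × 349 mm

247 × 349 mm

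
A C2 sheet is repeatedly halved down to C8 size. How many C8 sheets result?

64

C2 = 458 × 648 mm; C8 = 57 × 81 mm.
Each halving step doubles the count; 6 steps from C2 to C8.
2^6 = 64.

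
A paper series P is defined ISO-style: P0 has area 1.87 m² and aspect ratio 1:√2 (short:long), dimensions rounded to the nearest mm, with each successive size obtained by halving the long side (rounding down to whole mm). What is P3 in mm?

Let P0's short side be w mm. w · w√2 = 1.87 m² = 1,870,000 mm², so w ≈ 1149.9 mm and w√2 ≈ 1626.2 mm → P0 = 1150 × 1626 mm.
P1: ⌊1626/2⌋ × 1150 = 813 × 1150 mm
P2: ⌊1150/2⌋ × 813 = 575 × 813 mm
P3: ⌊813/2⌋ × 575 = 406 × 575 mm

406 × 575 mm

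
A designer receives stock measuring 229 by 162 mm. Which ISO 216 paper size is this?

C5 (162 × 229 mm)

Aspect ratio 229/162 ≈ 1.414 — close to the ISO √2 ≈ 1.414.
In the C-series (envelope sizes, between A and B): C5 = 162 × 229 mm.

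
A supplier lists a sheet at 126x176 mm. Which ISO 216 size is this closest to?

Aspect ratio 176/126 ≈ 1.397 (ISO target is √2 ≈ 1.414).
In the B-series (B0 = 1000 × 1414 mm): B6 = 125 × 176 mm.
Off by 1 mm total — nearest standard size.

B6 (125 × 176 mm)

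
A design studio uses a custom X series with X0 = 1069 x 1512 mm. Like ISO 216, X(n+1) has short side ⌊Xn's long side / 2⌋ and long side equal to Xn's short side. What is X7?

94 × 133 mm

X1 = 756 × 1069 mm (from X0 by 1 halving).
X2: ⌊1069/2⌋ × 756 = 534 × 756 mm
X3: ⌊756/2⌋ × 534 = 378 × 534 mm
X4: ⌊534/2⌋ × 378 = 267 × 378 mm
X5: ⌊378/2⌋ × 267 = 189 × 267 mm
X6: ⌊267/2⌋ × 189 = 133 × 189 mm
X7: ⌊189/2⌋ × 133 = 94 × 133 mm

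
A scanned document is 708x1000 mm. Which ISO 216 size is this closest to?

Aspect ratio 1000/708 ≈ 1.412 — close to the ISO √2 ≈ 1.414.
In the B-series (B0 = 1000 × 1414 mm): B1 = 707 × 1000 mm.
Off by 1 mm total — nearest standard size.

B1 (707 × 1000 mm)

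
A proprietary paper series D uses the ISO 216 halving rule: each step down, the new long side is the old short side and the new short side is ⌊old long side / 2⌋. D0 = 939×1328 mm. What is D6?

117 × 166 mm

D1 = 664 × 939 mm (from D0 by 1 halving).
D2: ⌊939/2⌋ × 664 = 469 × 664 mm
D3: ⌊664/2⌋ × 469 = 332 × 469 mm
D4: ⌊469/2⌋ × 332 = 234 × 332 mm
D5: ⌊332/2⌋ × 234 = 166 × 234 mm
D6: ⌊234/2⌋ × 166 = 117 × 166 mm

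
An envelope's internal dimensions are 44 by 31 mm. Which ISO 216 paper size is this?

B10 (31 × 44 mm)

Aspect ratio 44/31 ≈ 1.419 — close to the ISO √2 ≈ 1.414.
In the B-series (B0 = 1000 × 1414 mm): B10 = 31 × 44 mm.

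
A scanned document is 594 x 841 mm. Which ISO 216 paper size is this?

A1 (594 × 841 mm)

Aspect ratio 841/594 ≈ 1.416 — close to the ISO √2 ≈ 1.414.
In the A-series (A0 area = 1 m²): A1 = 594 × 841 mm.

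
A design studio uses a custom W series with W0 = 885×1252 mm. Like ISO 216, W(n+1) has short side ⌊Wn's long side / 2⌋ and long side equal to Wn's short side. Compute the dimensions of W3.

W1: ⌊1252/2⌋ × 885 = 626 × 885 mm
W2: ⌊885/2⌋ × 626 = 442 × 626 mm
W3: ⌊626/2⌋ × 442 = 313 × 442 mm

313 × 442 mm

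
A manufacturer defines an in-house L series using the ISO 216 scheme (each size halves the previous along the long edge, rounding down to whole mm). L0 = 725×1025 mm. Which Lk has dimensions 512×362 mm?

L2

L0: 725 × 1025 mm
L1: 512 × 725 mm
L2: 362 × 512 mm
L3: 256 × 362 mm
→ matches L2.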